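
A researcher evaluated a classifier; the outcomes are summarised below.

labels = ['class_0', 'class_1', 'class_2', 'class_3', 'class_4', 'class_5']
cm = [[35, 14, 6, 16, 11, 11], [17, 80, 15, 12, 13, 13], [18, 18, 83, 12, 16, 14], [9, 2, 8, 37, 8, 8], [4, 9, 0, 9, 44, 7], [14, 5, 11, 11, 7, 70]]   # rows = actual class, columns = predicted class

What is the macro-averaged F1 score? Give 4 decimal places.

0.5098

Per-class F1 score (2·TP/(2·TP+FP+FN)):
  class_0: TP=35, FP=17+18+9+4+14=62, FN=14+6+16+11+11=58 → 70/190 = 0.36842
  class_1: TP=80, FP=14+18+2+9+5=48, FN=17+15+12+13+13=70 → 160/278 = 0.57554
  class_2: TP=83, FP=6+15+8+0+11=40, FN=18+18+12+16+14=78 → 166/284 = 0.58451
  class_3: TP=37, FP=16+12+12+9+11=60, FN=9+2+8+8+8=35 → 74/169 = 0.43787
  class_4: TP=44, FP=11+13+16+8+7=55, FN=4+9+0+9+7=29 → 88/172 = 0.51163
  class_5: TP=70, FP=11+13+14+8+7=53, FN=14+5+11+11+7=48 → 140/241 = 0.58091
Macro-F1 score = mean = (0.36842 + 0.57554 + 0.58451 + 0.43787 + 0.51163 + 0.58091) / 6 = 0.5098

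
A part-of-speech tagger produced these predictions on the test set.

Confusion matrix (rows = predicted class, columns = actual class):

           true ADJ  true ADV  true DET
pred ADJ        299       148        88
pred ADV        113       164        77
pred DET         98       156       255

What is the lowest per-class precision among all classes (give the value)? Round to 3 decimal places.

0.463

Per-class precision (TP/(TP+FP)):
  ADJ: TP=299, FP=148+88=236 → 299/535 = 0.5589
  ADV: TP=164, FP=113+77=190 → 164/354 = 0.4633
  DET: TP=255, FP=98+156=254 → 255/509 = 0.5010
Lowest is class 'ADV' with precision = 0.463.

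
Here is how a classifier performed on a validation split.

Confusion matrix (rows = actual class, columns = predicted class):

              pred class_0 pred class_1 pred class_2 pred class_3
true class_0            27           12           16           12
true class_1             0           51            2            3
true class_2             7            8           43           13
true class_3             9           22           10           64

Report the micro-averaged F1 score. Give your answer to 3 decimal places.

Micro-averaging pools counts across classes: ΣTP=185, ΣFP=114, ΣFN=114.
Micro-F1 score = 2·TP/(2·TP+FP+FN) on pooled counts = 0.619 (equals overall accuracy in single-label multiclass).

0.619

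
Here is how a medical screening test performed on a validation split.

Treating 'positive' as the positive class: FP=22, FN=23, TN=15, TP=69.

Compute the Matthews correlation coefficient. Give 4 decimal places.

0.1542

MCC = (TP·TN − FP·FN) / √((TP+FP)(TP+FN)(TN+FP)(TN+FN))
Numerator = 69·15 − 22·23 = 529
Denominator = √(91·92·37·38) = √11771032 = 3430.8938
MCC = 529 / 3430.8938 = 0.1542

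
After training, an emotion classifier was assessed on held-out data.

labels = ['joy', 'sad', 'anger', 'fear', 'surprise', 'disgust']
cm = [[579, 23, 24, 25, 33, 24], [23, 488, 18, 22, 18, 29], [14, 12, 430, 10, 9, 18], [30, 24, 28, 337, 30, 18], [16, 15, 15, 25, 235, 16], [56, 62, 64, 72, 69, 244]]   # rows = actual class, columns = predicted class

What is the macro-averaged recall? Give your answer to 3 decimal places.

0.731

Per-class recall (TP/(TP+FN)):
  joy: TP=579, FN=23+24+25+33+24=129 → 579/708 = 0.8178
  sad: TP=488, FN=23+18+22+18+29=110 → 488/598 = 0.8161
  anger: TP=430, FN=14+12+10+9+18=63 → 430/493 = 0.8722
  fear: TP=337, FN=30+24+28+30+18=130 → 337/467 = 0.7216
  surprise: TP=235, FN=16+15+15+25+16=87 → 235/322 = 0.7298
  disgust: TP=244, FN=56+62+64+72+69=323 → 244/567 = 0.4303
Macro-recall = mean = (0.8178 + 0.8161 + 0.8722 + 0.7216 + 0.7298 + 0.4303) / 6 = 0.731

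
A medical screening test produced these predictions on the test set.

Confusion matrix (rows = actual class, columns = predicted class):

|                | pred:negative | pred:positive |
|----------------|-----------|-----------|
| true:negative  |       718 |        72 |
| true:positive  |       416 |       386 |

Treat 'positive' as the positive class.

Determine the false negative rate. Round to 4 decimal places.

FNR = FN/(FN+TP) = 416/(416+386) = 0.5187

0.5187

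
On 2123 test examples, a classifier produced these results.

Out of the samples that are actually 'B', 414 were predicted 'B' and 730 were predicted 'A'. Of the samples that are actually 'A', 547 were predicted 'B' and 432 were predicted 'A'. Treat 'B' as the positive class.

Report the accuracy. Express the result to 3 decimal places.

Accuracy = (TP+TN)/N = (414+432)/2123 = 0.398

0.398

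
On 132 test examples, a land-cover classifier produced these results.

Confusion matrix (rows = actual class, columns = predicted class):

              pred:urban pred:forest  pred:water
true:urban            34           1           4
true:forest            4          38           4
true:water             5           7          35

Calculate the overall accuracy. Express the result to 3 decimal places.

Accuracy = trace / total = (34+38+35=107) / 132 = 107/132 = 0.811

0.811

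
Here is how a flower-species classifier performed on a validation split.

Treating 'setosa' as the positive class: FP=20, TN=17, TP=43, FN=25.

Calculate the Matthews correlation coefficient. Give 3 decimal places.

0.090

MCC = (TP·TN − FP·FN) / √((TP+FP)(TP+FN)(TN+FP)(TN+FN))
Numerator = 43·17 − 20·25 = 231
Denominator = √(63·68·37·42) = √6657336 = 2580.1814
MCC = 231 / 2580.1814 = 0.090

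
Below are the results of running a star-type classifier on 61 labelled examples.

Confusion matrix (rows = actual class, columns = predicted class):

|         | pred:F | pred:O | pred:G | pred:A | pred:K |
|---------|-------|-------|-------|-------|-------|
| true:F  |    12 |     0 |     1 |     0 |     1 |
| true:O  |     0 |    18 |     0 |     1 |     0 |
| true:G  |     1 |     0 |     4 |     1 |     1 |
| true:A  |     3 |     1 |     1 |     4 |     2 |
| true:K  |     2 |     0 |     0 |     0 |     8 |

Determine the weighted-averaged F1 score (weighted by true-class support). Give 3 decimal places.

Per-class F1 score (2·TP/(2·TP+FP+FN)):
  F: TP=12, FP=0+1+3+2=6, FN=0+1+0+1=2 → 24/32 = 0.7500
  O: TP=18, FP=0+0+1+0=1, FN=0+0+1+0=1 → 36/38 = 0.9474
  G: TP=4, FP=1+0+1+0=2, FN=1+0+1+1=3 → 8/13 = 0.6154
  A: TP=4, FP=0+1+1+0=2, FN=3+1+1+2=7 → 8/17 = 0.4706
  K: TP=8, FP=1+0+1+2=4, FN=2+0+0+0=2 → 16/22 = 0.7273
Weighted-F1 score = Σ (supportᵢ/N)·F1 scoreᵢ with N=61: (14/61)·0.7500 + (19/61)·0.9474 + (7/61)·0.6154 + (11/61)·0.4706 + (10/61)·0.7273 = 0.742

0.742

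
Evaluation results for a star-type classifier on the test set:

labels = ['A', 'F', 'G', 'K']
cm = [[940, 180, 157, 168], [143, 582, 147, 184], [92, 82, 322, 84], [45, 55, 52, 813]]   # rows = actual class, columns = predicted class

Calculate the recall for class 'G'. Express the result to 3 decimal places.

0.555

Take TP from the diagonal, FP from the rest of the 'G' prediction marginal, FN from the rest of the 'G' actual marginal.
recall = TP/(TP+FN).
G: TP=322, FN=92+82+84=258 → 322/580 = 0.5552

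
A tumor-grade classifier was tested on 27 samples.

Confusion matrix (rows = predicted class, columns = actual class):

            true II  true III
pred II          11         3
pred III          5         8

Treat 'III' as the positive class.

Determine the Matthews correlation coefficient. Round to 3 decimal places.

0.408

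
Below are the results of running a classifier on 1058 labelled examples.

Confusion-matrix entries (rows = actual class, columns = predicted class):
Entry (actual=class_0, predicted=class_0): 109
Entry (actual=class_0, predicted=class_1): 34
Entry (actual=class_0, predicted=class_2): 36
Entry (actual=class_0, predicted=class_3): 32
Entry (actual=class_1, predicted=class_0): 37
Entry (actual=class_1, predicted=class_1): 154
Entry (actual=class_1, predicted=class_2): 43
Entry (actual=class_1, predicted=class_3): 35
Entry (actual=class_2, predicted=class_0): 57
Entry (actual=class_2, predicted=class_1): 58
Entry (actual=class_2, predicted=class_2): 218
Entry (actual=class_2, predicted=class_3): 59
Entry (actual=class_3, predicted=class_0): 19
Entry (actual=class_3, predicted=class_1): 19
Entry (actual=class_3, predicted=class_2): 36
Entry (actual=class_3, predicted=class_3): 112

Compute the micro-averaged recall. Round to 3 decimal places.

0.560

Micro-averaging pools counts across classes: ΣTP=593, ΣFP=465, ΣFN=465.
Micro-recall = TP/(TP+FN) on pooled counts = 0.560 (equals overall accuracy in single-label multiclass).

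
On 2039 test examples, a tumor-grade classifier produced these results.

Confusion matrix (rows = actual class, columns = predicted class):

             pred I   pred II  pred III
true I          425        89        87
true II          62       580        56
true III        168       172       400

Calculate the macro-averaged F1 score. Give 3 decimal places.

Per-class F1 score (2·TP/(2·TP+FP+FN)):
  I: TP=425, FP=62+168=230, FN=89+87=176 → 850/1256 = 0.6768
  II: TP=580, FP=89+172=261, FN=62+56=118 → 1160/1539 = 0.7537
  III: TP=400, FP=87+56=143, FN=168+172=340 → 800/1283 = 0.6235
Macro-F1 score = mean = (0.6768 + 0.7537 + 0.6235) / 3 = 0.685

0.685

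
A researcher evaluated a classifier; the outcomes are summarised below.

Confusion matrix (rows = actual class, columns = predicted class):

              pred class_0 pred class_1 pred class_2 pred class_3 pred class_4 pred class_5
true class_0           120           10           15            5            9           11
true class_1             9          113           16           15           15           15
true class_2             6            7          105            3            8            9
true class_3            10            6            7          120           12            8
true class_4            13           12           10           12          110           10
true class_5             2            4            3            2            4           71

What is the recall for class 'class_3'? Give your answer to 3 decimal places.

recall = TP/(TP+FN).
class_3: TP=120, FN=10+6+7+12+8=43 → 120/163 = 0.7362

0.736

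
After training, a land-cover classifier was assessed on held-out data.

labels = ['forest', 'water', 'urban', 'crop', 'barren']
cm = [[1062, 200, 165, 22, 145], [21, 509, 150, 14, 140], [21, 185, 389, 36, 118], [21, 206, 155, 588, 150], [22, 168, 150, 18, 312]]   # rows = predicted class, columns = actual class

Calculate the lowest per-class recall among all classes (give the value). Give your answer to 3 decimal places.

Per-class recall (TP/(TP+FN)):
  forest: TP=1062, FN=21+21+21+22=85 → 1062/1147 = 0.9259
  water: TP=509, FN=200+185+206+168=759 → 509/1268 = 0.4014
  urban: TP=389, FN=165+150+155+150=620 → 389/1009 = 0.3855
  crop: TP=588, FN=22+14+36+18=90 → 588/678 = 0.8673
  barren: TP=312, FN=145+140+118+150=553 → 312/865 = 0.3607
Lowest is class 'barren' with recall = 0.361.

0.361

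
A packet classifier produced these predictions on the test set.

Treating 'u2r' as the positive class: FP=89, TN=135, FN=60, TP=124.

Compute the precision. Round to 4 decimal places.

0.5822

Precision = TP/(TP+FP) = 124/(124+89) = 124/213 = 0.5822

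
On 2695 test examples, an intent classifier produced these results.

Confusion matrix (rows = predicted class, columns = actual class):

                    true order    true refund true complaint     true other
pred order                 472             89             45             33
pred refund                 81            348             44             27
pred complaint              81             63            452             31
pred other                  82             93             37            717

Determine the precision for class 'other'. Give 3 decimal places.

precision = TP/(TP+FP).
other: TP=717, FP=82+93+37=212 → 717/929 = 0.7718

0.772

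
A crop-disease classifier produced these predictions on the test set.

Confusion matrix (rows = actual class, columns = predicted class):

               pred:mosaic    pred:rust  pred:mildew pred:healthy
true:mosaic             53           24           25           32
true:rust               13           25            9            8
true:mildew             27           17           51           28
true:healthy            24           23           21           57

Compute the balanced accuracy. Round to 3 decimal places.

0.430

Balanced accuracy = mean of per-class recall.
  mosaic: recall = 53/134 = 0.3955
  rust: recall = 25/55 = 0.4545
  mildew: recall = 51/123 = 0.4146
  healthy: recall = 57/125 = 0.4560
Mean = (0.3955 + 0.4545 + 0.4146 + 0.4560) / 4 = 0.430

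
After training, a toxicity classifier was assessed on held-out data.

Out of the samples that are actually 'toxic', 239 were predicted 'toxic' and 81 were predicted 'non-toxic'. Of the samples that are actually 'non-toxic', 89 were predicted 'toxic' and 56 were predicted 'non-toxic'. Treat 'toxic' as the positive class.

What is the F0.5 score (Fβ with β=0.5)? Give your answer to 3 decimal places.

0.732

Fβ = (1+β²)·TP / ((1+β²)·TP + β²·FN + FP), with β²=1/4
= 1.25·239 / (1.25·239 + 0.25·81 + 89) = 0.732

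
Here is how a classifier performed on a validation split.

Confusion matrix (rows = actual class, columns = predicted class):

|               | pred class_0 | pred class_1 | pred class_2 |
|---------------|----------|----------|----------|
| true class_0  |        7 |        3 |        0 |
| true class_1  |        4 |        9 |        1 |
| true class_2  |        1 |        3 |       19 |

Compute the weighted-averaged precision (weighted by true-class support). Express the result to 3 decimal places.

Per-class precision (TP/(TP+FP)):
  class_0: TP=7, FP=4+1=5 → 7/12 = 0.5833
  class_1: TP=9, FP=3+3=6 → 9/15 = 0.6000
  class_2: TP=19, FP=0+1=1 → 19/20 = 0.9500
Weighted-precision = Σ (supportᵢ/N)·precisionᵢ with N=47: (10/47)·0.5833 + (14/47)·0.6000 + (23/47)·0.9500 = 0.768

0.768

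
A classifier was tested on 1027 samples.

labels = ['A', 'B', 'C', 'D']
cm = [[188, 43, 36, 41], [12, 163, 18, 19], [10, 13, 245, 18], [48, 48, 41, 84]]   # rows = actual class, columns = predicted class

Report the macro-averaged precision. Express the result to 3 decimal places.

0.645

Per-class precision (TP/(TP+FP)):
  A: TP=188, FP=12+10+48=70 → 188/258 = 0.7287
  B: TP=163, FP=43+13+48=104 → 163/267 = 0.6105
  C: TP=245, FP=36+18+41=95 → 245/340 = 0.7206
  D: TP=84, FP=41+19+18=78 → 84/162 = 0.5185
Macro-precision = mean = (0.7287 + 0.6105 + 0.7206 + 0.5185) / 4 = 0.645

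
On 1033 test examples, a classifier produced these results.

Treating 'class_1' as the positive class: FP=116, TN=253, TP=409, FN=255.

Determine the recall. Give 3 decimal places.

0.616

Recall = TP/(TP+FN) = 409/(409+255) = 409/664 = 0.616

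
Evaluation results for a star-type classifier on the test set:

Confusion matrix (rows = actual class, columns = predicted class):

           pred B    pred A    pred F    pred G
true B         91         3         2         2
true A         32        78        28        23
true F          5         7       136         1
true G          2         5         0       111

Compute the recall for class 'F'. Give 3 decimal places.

0.913

One-vs-rest for 'F': TP = diagonal; FP = other classes predicted 'F'; FN = 'F' predicted as other.
recall = TP/(TP+FN).
F: TP=136, FN=5+7+1=13 → 136/149 = 0.9128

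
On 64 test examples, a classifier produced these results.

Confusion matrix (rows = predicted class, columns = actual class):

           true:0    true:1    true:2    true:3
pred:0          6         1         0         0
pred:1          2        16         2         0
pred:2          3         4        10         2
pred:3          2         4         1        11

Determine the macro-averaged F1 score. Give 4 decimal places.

Per-class F1 score (2·TP/(2·TP+FP+FN)):
  0: TP=6, FP=1+0+0=1, FN=2+3+2=7 → 12/20 = 0.60000
  1: TP=16, FP=2+2+0=4, FN=1+4+4=9 → 32/45 = 0.71111
  2: TP=10, FP=3+4+2=9, FN=0+2+1=3 → 20/32 = 0.62500
  3: TP=11, FP=2+4+1=7, FN=0+0+2=2 → 22/31 = 0.70968
Macro-F1 score = mean = (0.60000 + 0.71111 + 0.62500 + 0.70968) / 4 = 0.6614

0.6614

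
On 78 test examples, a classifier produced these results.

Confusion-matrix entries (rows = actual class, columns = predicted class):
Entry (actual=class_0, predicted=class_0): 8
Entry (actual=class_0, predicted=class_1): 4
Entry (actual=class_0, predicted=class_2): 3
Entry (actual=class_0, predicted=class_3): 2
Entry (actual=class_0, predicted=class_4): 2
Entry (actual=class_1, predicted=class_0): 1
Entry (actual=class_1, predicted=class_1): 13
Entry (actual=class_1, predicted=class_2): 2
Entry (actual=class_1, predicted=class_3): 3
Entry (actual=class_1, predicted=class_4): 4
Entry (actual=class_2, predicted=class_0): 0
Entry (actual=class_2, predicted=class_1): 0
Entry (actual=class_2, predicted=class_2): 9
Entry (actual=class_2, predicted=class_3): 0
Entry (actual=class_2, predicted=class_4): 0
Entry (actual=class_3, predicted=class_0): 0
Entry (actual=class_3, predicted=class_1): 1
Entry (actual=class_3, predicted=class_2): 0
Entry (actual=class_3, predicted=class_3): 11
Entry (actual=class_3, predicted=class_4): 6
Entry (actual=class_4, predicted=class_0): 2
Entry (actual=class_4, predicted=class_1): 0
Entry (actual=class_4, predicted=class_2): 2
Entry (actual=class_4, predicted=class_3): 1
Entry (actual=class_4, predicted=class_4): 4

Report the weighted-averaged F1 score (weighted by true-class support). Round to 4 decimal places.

Per-class F1 score (2·TP/(2·TP+FP+FN)):
  class_0: TP=8, FP=1+0+0+2=3, FN=4+3+2+2=11 → 16/30 = 0.53333
  class_1: TP=13, FP=4+0+1+0=5, FN=1+2+3+4=10 → 26/41 = 0.63415
  class_2: TP=9, FP=3+2+0+2=7, FN=0+0+0+0=0 → 18/25 = 0.72000
  class_3: TP=11, FP=2+3+0+1=6, FN=0+1+0+6=7 → 22/35 = 0.62857
  class_4: TP=4, FP=2+4+0+6=12, FN=2+0+2+1=5 → 8/25 = 0.32000
Weighted-F1 score = Σ (supportᵢ/N)·F1 scoreᵢ with N=78: (19/78)·0.53333 + (23/78)·0.63415 + (9/78)·0.72000 + (18/78)·0.62857 + (9/78)·0.32000 = 0.5820

0.5820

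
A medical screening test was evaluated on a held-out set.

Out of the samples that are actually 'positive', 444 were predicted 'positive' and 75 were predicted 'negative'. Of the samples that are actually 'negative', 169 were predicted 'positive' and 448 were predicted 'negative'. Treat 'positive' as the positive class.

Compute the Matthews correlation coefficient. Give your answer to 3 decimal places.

0.581

MCC = (TP·TN − FP·FN) / √((TP+FP)(TP+FN)(TN+FP)(TN+FN))
Numerator = 444·448 − 169·75 = 186237
Denominator = √(613·519·617·523) = √102663173577 = 320410.9448
MCC = 186237 / 320410.9448 = 0.581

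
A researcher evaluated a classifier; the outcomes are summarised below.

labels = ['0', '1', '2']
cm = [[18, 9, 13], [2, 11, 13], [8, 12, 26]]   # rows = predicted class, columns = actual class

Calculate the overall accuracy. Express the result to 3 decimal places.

Accuracy = trace / total = (18+11+26=55) / 112 = 55/112 = 0.491

0.491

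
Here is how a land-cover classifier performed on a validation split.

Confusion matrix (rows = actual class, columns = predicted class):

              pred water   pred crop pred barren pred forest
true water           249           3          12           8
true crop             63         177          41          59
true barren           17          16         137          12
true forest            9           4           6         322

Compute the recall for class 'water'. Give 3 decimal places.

0.915

Take TP from the diagonal, FP from the rest of the 'water' prediction marginal, FN from the rest of the 'water' actual marginal.
recall = TP/(TP+FN).
water: TP=249, FN=3+12+8=23 → 249/272 = 0.9154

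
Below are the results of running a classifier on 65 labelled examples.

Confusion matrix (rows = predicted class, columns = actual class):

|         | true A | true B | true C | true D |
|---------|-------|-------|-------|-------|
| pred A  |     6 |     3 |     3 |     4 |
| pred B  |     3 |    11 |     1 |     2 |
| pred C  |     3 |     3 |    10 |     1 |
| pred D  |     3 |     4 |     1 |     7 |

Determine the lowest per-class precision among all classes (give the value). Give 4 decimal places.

0.3750

Per-class precision (TP/(TP+FP)):
  A: TP=6, FP=3+3+4=10 → 6/16 = 0.37500
  B: TP=11, FP=3+1+2=6 → 11/17 = 0.64706
  C: TP=10, FP=3+3+1=7 → 10/17 = 0.58824
  D: TP=7, FP=3+4+1=8 → 7/15 = 0.46667
Lowest is class 'A' with precision = 0.3750.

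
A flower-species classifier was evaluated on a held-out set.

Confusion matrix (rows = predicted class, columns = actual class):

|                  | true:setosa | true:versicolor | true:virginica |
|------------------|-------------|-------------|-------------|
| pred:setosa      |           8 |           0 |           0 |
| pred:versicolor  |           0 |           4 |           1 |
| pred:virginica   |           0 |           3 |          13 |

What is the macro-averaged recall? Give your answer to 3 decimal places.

0.833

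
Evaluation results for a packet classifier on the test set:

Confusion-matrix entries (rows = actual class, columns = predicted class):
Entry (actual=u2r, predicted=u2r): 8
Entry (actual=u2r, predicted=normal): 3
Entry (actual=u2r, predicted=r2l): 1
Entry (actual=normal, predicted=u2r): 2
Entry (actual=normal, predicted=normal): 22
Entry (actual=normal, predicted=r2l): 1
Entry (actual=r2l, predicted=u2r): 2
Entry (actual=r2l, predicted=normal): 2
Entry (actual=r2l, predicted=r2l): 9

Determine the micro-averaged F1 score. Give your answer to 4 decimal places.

0.7800

Micro-averaging pools counts across classes: ΣTP=39, ΣFP=11, ΣFN=11.
Micro-F1 score = 2·TP/(2·TP+FP+FN) on pooled counts = 0.7800 (equals overall accuracy in single-label multiclass).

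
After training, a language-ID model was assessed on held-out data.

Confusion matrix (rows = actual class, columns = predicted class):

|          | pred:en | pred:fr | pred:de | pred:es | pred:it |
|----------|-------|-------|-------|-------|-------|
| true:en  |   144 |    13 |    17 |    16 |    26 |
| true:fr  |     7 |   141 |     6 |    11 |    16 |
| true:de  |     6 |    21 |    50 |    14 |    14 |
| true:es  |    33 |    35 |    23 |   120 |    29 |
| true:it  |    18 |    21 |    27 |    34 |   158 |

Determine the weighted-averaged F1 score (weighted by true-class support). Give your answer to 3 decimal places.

0.612

Per-class F1 score (2·TP/(2·TP+FP+FN)):
  en: TP=144, FP=7+6+33+18=64, FN=13+17+16+26=72 → 288/424 = 0.6792
  fr: TP=141, FP=13+21+35+21=90, FN=7+6+11+16=40 → 282/412 = 0.6845
  de: TP=50, FP=17+6+23+27=73, FN=6+21+14+14=55 → 100/228 = 0.4386
  es: TP=120, FP=16+11+14+34=75, FN=33+35+23+29=120 → 240/435 = 0.5517
  it: TP=158, FP=26+16+14+29=85, FN=18+21+27+34=100 → 316/501 = 0.6307
Weighted-F1 score = Σ (supportᵢ/N)·F1 scoreᵢ with N=1000: (216/1000)·0.6792 + (181/1000)·0.6845 + (105/1000)·0.4386 + (240/1000)·0.5517 + (258/1000)·0.6307 = 0.612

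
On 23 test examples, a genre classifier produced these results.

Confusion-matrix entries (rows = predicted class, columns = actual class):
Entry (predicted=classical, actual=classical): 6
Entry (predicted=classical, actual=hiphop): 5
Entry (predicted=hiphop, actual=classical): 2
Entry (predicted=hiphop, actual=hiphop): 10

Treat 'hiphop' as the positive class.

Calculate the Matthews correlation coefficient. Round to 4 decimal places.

0.3973

MCC = (TP·TN − FP·FN) / √((TP+FP)(TP+FN)(TN+FP)(TN+FN))
Numerator = 10·6 − 2·5 = 50
Denominator = √(12·15·8·11) = √15840 = 125.8571
MCC = 50 / 125.8571 = 0.3973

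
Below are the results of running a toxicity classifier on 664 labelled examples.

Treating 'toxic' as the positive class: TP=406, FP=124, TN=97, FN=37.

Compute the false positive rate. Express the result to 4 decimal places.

0.5611

FPR = FP/(FP+TN) = 124/(124+97) = 0.5611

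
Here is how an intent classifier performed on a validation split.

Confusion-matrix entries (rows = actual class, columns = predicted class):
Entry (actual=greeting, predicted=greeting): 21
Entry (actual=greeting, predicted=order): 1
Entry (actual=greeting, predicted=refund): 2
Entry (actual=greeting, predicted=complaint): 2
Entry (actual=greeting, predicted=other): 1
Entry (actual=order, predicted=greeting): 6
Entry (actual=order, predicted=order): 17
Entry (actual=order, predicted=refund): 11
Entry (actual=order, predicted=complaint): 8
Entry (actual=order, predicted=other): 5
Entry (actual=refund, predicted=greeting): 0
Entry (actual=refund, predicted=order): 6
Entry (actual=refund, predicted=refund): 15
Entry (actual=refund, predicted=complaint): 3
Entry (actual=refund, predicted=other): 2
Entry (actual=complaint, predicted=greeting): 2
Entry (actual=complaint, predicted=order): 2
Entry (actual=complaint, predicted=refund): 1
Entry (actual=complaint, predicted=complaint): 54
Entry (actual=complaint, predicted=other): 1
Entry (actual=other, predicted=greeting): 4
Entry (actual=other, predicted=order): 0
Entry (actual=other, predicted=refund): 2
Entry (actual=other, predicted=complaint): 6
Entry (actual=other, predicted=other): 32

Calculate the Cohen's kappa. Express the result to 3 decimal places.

Observed agreement pₒ = trace/N = 139/204 = 0.6814
Expected agreement pₑ = Σ (rowᵢ·colᵢ)/N² = (27·33 + 47·26 + 26·31 + 60·73 + 44·41)/204² = 0.2187
κ = (pₒ − pₑ)/(1 − pₑ) = (0.6814 − 0.2187)/(1 − 0.2187) = 0.592

0.592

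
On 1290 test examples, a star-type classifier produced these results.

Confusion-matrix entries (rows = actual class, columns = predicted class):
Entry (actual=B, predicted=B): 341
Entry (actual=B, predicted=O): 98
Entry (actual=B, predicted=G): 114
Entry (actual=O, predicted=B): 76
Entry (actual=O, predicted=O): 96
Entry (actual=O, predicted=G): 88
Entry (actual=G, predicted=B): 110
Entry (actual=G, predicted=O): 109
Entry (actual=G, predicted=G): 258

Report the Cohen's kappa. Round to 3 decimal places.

0.286

Observed agreement pₒ = trace/N = 695/1290 = 0.5388
Expected agreement pₑ = Σ (rowᵢ·colᵢ)/N² = (553·527 + 260·303 + 477·460)/1290² = 0.3543
κ = (pₒ − pₑ)/(1 − pₑ) = (0.5388 − 0.3543)/(1 − 0.3543) = 0.286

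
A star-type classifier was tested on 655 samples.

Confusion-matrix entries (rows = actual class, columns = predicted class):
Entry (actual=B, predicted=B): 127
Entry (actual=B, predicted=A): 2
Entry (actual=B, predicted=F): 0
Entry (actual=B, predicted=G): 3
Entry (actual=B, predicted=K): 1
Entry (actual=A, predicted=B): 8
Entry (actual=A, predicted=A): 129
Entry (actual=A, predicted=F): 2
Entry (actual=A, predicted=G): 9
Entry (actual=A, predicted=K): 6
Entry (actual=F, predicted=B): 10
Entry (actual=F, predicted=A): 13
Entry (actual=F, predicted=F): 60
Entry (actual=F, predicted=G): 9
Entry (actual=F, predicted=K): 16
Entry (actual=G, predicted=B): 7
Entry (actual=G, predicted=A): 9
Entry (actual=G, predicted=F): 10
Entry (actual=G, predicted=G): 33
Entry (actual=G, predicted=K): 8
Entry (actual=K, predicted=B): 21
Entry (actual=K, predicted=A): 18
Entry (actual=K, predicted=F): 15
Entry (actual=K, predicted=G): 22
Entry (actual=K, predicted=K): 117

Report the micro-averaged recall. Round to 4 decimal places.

0.7115

Micro-averaging pools counts across classes: ΣTP=466, ΣFP=189, ΣFN=189.
Micro-recall = TP/(TP+FN) on pooled counts = 0.7115 (equals overall accuracy in single-label multiclass).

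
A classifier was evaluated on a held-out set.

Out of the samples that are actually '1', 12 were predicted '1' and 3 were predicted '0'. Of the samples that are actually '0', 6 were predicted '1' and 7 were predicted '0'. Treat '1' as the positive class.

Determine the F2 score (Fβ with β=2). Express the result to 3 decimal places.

0.769

Fβ = (1+β²)·TP / ((1+β²)·TP + β²·FN + FP), with β²=4
= 5·12 / (5·12 + 4·3 + 6) = 0.769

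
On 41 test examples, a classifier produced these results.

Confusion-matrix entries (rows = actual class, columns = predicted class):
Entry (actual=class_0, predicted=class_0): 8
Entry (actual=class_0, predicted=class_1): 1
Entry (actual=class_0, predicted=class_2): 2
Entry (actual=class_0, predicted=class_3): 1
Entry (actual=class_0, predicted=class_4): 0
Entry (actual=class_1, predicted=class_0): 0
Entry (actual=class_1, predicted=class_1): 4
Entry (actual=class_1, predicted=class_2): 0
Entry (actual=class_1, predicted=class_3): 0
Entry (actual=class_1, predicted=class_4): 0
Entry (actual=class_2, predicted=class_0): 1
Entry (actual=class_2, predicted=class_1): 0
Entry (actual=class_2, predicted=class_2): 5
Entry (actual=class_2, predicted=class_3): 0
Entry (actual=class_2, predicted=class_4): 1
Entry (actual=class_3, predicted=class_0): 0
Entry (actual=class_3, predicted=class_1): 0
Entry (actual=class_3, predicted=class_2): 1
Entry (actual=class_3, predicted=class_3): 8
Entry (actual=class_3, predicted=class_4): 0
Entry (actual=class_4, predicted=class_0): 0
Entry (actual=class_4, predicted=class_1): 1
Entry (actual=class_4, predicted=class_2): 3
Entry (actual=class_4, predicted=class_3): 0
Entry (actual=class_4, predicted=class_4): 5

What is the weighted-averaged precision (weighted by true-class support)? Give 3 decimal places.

0.781

Per-class precision (TP/(TP+FP)):
  class_0: TP=8, FP=0+1+0+0=1 → 8/9 = 0.8889
  class_1: TP=4, FP=1+0+0+1=2 → 4/6 = 0.6667
  class_2: TP=5, FP=2+0+1+3=6 → 5/11 = 0.4545
  class_3: TP=8, FP=1+0+0+0=1 → 8/9 = 0.8889
  class_4: TP=5, FP=0+0+1+0=1 → 5/6 = 0.8333
Weighted-precision = Σ (supportᵢ/N)·precisionᵢ with N=41: (12/41)·0.8889 + (4/41)·0.6667 + (7/41)·0.4545 + (9/41)·0.8889 + (9/41)·0.8333 = 0.781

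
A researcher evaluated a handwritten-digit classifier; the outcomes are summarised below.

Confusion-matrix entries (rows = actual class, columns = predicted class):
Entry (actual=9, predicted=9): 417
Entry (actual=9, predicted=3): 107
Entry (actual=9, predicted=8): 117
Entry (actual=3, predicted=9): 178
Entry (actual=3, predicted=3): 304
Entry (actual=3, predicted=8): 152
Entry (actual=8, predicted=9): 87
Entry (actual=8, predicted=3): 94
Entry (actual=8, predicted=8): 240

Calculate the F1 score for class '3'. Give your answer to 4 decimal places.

0.5338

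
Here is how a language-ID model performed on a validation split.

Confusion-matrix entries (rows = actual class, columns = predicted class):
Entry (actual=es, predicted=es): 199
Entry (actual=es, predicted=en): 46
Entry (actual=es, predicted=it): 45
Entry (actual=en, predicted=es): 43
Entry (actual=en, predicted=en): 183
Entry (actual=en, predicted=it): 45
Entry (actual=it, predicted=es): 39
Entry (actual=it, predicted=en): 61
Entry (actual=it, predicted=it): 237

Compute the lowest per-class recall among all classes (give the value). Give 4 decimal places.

Per-class recall (TP/(TP+FN)):
  es: TP=199, FN=46+45=91 → 199/290 = 0.68621
  en: TP=183, FN=43+45=88 → 183/271 = 0.67528
  it: TP=237, FN=39+61=100 → 237/337 = 0.70326
Lowest is class 'en' with recall = 0.6753.

0.6753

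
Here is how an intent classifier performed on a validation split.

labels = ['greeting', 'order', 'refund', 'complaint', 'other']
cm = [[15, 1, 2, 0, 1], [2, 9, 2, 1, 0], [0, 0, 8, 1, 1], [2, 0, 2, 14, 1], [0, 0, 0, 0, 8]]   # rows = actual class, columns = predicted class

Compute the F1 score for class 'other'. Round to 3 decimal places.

0.842

Treat 'other' as positive and all other classes as negative.
F1 score = 2·TP/(2·TP+FP+FN).
other: TP=8, FP=1+0+1+1=3, FN=0+0+0+0=0 → 16/19 = 0.8421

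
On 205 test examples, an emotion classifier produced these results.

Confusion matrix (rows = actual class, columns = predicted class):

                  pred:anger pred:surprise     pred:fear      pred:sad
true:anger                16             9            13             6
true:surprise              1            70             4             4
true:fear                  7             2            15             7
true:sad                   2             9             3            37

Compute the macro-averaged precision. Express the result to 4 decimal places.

0.6267

Per-class precision (TP/(TP+FP)):
  anger: TP=16, FP=1+7+2=10 → 16/26 = 0.61538
  surprise: TP=70, FP=9+2+9=20 → 70/90 = 0.77778
  fear: TP=15, FP=13+4+3=20 → 15/35 = 0.42857
  sad: TP=37, FP=6+4+7=17 → 37/54 = 0.68519
Macro-precision = mean = (0.61538 + 0.77778 + 0.42857 + 0.68519) / 4 = 0.6267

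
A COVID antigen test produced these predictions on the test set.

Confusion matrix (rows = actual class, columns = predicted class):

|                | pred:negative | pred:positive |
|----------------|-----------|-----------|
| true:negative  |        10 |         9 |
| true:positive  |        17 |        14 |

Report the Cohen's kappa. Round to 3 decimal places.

Observed agreement pₒ = trace/N = 24/50 = 0.4800
Expected agreement pₑ = Σ (rowᵢ·colᵢ)/N² = (19·27 + 31·23)/50² = 0.4904
κ = (pₒ − pₑ)/(1 − pₑ) = (0.4800 − 0.4904)/(1 − 0.4904) = -0.020

-0.020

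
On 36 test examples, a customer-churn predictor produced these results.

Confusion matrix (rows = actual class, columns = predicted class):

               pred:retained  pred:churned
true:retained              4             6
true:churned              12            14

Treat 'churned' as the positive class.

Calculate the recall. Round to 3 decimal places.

Recall = TP/(TP+FN) = 14/(14+12) = 14/26 = 0.538

0.538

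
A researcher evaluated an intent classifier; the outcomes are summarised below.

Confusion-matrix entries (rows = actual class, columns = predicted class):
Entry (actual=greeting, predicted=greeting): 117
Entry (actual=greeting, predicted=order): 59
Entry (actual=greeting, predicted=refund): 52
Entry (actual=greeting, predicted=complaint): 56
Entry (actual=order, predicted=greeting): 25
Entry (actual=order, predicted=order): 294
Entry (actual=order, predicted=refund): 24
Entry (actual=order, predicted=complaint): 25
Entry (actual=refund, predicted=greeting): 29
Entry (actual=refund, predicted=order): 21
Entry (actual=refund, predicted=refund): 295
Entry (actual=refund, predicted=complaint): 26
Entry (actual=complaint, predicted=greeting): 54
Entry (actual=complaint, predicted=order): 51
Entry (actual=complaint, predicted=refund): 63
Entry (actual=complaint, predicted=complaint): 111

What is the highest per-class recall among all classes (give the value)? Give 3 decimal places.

Per-class recall (TP/(TP+FN)):
  greeting: TP=117, FN=59+52+56=167 → 117/284 = 0.4120
  order: TP=294, FN=25+24+25=74 → 294/368 = 0.7989
  refund: TP=295, FN=29+21+26=76 → 295/371 = 0.7951
  complaint: TP=111, FN=54+51+63=168 → 111/279 = 0.3978
Highest is class 'order' with recall = 0.799.

0.799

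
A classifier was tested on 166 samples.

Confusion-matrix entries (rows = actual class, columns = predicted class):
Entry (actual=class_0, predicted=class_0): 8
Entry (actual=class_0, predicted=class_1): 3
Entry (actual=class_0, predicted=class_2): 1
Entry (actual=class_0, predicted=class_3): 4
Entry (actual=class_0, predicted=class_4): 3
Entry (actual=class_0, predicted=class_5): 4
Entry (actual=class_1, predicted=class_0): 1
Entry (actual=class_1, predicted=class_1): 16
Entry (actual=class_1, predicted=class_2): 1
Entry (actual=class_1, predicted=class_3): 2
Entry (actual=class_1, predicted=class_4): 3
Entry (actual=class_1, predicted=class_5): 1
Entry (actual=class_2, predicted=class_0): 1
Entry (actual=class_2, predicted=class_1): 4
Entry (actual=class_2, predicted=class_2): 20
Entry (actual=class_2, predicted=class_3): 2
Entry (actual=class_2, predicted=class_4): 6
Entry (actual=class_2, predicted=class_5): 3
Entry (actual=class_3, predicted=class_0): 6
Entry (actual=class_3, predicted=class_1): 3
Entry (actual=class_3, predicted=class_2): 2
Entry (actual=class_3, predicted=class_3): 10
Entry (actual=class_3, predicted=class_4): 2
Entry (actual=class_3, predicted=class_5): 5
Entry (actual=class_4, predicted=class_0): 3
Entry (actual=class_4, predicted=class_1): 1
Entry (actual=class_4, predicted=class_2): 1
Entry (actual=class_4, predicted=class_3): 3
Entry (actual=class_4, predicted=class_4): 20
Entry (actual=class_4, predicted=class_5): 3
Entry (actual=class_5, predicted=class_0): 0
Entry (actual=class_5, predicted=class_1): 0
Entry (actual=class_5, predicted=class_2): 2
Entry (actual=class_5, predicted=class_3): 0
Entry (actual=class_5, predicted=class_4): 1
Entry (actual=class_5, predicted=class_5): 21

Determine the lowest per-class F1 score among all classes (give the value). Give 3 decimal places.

Per-class F1 score (2·TP/(2·TP+FP+FN)):
  class_0: TP=8, FP=1+1+6+3+0=11, FN=3+1+4+3+4=15 → 16/42 = 0.3810
  class_1: TP=16, FP=3+4+3+1+0=11, FN=1+1+2+3+1=8 → 32/51 = 0.6275
  class_2: TP=20, FP=1+1+2+1+2=7, FN=1+4+2+6+3=16 → 40/63 = 0.6349
  class_3: TP=10, FP=4+2+2+3+0=11, FN=6+3+2+2+5=18 → 20/49 = 0.4082
  class_4: TP=20, FP=3+3+6+2+1=15, FN=3+1+1+3+3=11 → 40/66 = 0.6061
  class_5: TP=21, FP=4+1+3+5+3=16, FN=0+0+2+0+1=3 → 42/61 = 0.6885
Lowest is class 'class_0' with F1 score = 0.381.

0.381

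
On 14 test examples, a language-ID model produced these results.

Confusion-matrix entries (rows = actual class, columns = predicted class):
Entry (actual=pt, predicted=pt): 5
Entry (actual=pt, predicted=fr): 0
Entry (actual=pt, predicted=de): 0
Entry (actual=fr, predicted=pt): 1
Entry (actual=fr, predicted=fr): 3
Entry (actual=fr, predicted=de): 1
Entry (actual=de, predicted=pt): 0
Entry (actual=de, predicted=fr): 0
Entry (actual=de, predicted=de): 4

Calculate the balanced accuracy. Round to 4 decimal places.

0.8667

Balanced accuracy = mean of per-class recall.
  pt: recall = 5/5 = 1.00000
  fr: recall = 3/5 = 0.60000
  de: recall = 4/4 = 1.00000
Mean = (1.00000 + 0.60000 + 1.00000) / 3 = 0.8667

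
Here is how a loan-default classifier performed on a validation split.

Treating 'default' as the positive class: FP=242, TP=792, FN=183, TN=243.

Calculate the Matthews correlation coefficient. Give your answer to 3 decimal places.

0.325

MCC = (TP·TN − FP·FN) / √((TP+FP)(TP+FN)(TN+FP)(TN+FN))
Numerator = 792·243 − 242·183 = 148170
Denominator = √(1034·975·485·426) = √208293871500 = 456392.2343
MCC = 148170 / 456392.2343 = 0.325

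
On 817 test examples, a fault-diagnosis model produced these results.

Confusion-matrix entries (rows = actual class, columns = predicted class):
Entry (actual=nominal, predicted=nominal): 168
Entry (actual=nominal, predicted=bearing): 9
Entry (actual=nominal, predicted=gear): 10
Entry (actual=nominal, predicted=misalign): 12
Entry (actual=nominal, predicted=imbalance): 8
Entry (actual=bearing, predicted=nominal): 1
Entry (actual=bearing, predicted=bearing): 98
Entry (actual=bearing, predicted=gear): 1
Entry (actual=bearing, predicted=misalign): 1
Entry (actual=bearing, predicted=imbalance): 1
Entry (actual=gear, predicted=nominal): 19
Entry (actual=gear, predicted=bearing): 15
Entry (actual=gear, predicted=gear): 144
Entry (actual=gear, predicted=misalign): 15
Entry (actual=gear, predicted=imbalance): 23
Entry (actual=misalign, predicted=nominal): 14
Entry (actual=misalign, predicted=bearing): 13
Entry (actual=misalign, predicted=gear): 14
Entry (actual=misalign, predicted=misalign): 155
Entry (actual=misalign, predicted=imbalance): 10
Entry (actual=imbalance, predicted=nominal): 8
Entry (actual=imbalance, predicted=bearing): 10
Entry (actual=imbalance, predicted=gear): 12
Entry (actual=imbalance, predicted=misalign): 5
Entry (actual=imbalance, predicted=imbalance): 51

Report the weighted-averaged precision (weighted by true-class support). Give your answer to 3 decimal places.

0.763

Per-class precision (TP/(TP+FP)):
  nominal: TP=168, FP=1+19+14+8=42 → 168/210 = 0.8000
  bearing: TP=98, FP=9+15+13+10=47 → 98/145 = 0.6759
  gear: TP=144, FP=10+1+14+12=37 → 144/181 = 0.7956
  misalign: TP=155, FP=12+1+15+5=33 → 155/188 = 0.8245
  imbalance: TP=51, FP=8+1+23+10=42 → 51/93 = 0.5484
Weighted-precision = Σ (supportᵢ/N)·precisionᵢ with N=817: (207/817)·0.8000 + (102/817)·0.6759 + (216/817)·0.7956 + (206/817)·0.8245 + (86/817)·0.5484 = 0.763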